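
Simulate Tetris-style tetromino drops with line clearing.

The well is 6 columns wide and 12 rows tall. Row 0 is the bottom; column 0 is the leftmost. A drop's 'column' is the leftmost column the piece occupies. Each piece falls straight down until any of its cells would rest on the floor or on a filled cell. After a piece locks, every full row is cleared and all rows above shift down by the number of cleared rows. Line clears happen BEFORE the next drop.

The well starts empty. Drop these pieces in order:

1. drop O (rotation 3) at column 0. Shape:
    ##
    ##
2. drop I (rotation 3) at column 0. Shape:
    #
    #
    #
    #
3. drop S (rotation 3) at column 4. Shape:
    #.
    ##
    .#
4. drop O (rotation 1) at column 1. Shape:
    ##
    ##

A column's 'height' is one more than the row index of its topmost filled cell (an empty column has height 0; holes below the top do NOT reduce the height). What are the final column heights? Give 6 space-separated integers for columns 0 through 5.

Answer: 6 4 4 0 3 2

Derivation:
Drop 1: O rot3 at col 0 lands with bottom-row=0; cleared 0 line(s) (total 0); column heights now [2 2 0 0 0 0], max=2
Drop 2: I rot3 at col 0 lands with bottom-row=2; cleared 0 line(s) (total 0); column heights now [6 2 0 0 0 0], max=6
Drop 3: S rot3 at col 4 lands with bottom-row=0; cleared 0 line(s) (total 0); column heights now [6 2 0 0 3 2], max=6
Drop 4: O rot1 at col 1 lands with bottom-row=2; cleared 0 line(s) (total 0); column heights now [6 4 4 0 3 2], max=6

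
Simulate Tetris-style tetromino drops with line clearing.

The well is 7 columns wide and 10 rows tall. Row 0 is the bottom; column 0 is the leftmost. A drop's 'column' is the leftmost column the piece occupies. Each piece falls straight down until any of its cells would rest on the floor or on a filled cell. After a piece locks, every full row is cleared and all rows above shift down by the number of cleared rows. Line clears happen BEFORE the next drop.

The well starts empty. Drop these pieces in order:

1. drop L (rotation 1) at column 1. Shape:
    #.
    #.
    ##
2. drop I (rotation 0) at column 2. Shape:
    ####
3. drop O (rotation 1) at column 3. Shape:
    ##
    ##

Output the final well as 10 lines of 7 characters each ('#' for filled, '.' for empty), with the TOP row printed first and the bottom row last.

Drop 1: L rot1 at col 1 lands with bottom-row=0; cleared 0 line(s) (total 0); column heights now [0 3 1 0 0 0 0], max=3
Drop 2: I rot0 at col 2 lands with bottom-row=1; cleared 0 line(s) (total 0); column heights now [0 3 2 2 2 2 0], max=3
Drop 3: O rot1 at col 3 lands with bottom-row=2; cleared 0 line(s) (total 0); column heights now [0 3 2 4 4 2 0], max=4

Answer: .......
.......
.......
.......
.......
.......
...##..
.#.##..
.#####.
.##....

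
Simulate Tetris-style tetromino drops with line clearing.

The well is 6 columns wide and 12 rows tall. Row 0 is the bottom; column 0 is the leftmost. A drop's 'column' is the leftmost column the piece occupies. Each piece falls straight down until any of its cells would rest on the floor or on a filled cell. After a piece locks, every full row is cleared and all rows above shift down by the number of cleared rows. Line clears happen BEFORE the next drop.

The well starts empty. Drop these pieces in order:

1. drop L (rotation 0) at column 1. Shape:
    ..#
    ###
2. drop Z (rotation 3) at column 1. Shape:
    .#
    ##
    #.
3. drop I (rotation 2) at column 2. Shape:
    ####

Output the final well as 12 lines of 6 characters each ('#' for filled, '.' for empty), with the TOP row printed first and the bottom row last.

Answer: ......
......
......
......
......
......
......
..####
..#...
.##...
.#.#..
.###..

Derivation:
Drop 1: L rot0 at col 1 lands with bottom-row=0; cleared 0 line(s) (total 0); column heights now [0 1 1 2 0 0], max=2
Drop 2: Z rot3 at col 1 lands with bottom-row=1; cleared 0 line(s) (total 0); column heights now [0 3 4 2 0 0], max=4
Drop 3: I rot2 at col 2 lands with bottom-row=4; cleared 0 line(s) (total 0); column heights now [0 3 5 5 5 5], max=5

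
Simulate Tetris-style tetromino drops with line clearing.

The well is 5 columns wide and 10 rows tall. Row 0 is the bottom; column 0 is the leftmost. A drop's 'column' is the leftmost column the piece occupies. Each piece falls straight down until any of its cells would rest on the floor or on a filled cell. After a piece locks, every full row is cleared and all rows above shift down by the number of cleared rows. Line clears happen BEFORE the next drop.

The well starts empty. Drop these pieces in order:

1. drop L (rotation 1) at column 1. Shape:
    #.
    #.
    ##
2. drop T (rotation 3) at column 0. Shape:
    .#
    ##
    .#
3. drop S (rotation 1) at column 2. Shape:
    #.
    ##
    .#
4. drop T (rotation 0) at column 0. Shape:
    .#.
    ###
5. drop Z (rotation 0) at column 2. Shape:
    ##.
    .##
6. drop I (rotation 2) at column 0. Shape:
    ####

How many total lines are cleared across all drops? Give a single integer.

Answer: 1

Derivation:
Drop 1: L rot1 at col 1 lands with bottom-row=0; cleared 0 line(s) (total 0); column heights now [0 3 1 0 0], max=3
Drop 2: T rot3 at col 0 lands with bottom-row=3; cleared 0 line(s) (total 0); column heights now [5 6 1 0 0], max=6
Drop 3: S rot1 at col 2 lands with bottom-row=0; cleared 0 line(s) (total 0); column heights now [5 6 3 2 0], max=6
Drop 4: T rot0 at col 0 lands with bottom-row=6; cleared 0 line(s) (total 0); column heights now [7 8 7 2 0], max=8
Drop 5: Z rot0 at col 2 lands with bottom-row=6; cleared 1 line(s) (total 1); column heights now [5 7 7 7 0], max=7
Drop 6: I rot2 at col 0 lands with bottom-row=7; cleared 0 line(s) (total 1); column heights now [8 8 8 8 0], max=8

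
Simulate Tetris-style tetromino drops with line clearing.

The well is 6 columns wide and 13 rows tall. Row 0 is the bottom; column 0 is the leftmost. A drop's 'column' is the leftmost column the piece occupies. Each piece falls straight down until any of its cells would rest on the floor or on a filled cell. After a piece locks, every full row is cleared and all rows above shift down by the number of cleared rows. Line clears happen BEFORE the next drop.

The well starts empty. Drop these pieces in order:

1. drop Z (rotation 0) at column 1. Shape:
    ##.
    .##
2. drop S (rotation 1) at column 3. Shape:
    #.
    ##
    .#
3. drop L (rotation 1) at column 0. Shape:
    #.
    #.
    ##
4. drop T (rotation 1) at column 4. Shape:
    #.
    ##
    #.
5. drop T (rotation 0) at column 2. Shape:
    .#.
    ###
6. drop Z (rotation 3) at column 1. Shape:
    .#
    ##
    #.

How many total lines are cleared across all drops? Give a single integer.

Drop 1: Z rot0 at col 1 lands with bottom-row=0; cleared 0 line(s) (total 0); column heights now [0 2 2 1 0 0], max=2
Drop 2: S rot1 at col 3 lands with bottom-row=0; cleared 0 line(s) (total 0); column heights now [0 2 2 3 2 0], max=3
Drop 3: L rot1 at col 0 lands with bottom-row=2; cleared 0 line(s) (total 0); column heights now [5 3 2 3 2 0], max=5
Drop 4: T rot1 at col 4 lands with bottom-row=2; cleared 0 line(s) (total 0); column heights now [5 3 2 3 5 4], max=5
Drop 5: T rot0 at col 2 lands with bottom-row=5; cleared 0 line(s) (total 0); column heights now [5 3 6 7 6 4], max=7
Drop 6: Z rot3 at col 1 lands with bottom-row=5; cleared 0 line(s) (total 0); column heights now [5 7 8 7 6 4], max=8

Answer: 0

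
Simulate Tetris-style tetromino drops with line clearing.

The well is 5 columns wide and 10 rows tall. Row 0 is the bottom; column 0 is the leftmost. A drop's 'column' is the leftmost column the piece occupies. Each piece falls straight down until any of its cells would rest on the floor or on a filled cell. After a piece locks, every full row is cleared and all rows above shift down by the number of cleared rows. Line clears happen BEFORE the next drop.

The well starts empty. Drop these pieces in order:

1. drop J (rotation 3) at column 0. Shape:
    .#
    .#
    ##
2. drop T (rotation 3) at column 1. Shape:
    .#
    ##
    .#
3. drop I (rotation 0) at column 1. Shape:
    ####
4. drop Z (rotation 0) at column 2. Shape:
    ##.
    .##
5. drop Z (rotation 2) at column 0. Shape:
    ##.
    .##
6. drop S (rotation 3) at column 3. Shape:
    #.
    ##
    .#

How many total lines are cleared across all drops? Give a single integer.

Answer: 0

Derivation:
Drop 1: J rot3 at col 0 lands with bottom-row=0; cleared 0 line(s) (total 0); column heights now [1 3 0 0 0], max=3
Drop 2: T rot3 at col 1 lands with bottom-row=2; cleared 0 line(s) (total 0); column heights now [1 4 5 0 0], max=5
Drop 3: I rot0 at col 1 lands with bottom-row=5; cleared 0 line(s) (total 0); column heights now [1 6 6 6 6], max=6
Drop 4: Z rot0 at col 2 lands with bottom-row=6; cleared 0 line(s) (total 0); column heights now [1 6 8 8 7], max=8
Drop 5: Z rot2 at col 0 lands with bottom-row=8; cleared 0 line(s) (total 0); column heights now [10 10 9 8 7], max=10
Drop 6: S rot3 at col 3 lands with bottom-row=7; cleared 0 line(s) (total 0); column heights now [10 10 9 10 9], max=10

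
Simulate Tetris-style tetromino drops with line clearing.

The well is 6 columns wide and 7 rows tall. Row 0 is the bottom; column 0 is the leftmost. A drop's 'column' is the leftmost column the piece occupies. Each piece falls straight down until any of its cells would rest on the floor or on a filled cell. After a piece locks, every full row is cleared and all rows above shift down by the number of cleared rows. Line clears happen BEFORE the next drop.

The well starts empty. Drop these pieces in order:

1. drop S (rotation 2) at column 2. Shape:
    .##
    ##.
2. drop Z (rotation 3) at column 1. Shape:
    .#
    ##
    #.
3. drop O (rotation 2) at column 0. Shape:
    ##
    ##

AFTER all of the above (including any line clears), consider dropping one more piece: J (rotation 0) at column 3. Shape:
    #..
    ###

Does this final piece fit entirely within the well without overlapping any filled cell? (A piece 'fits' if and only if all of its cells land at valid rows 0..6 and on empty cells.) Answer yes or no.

Answer: yes

Derivation:
Drop 1: S rot2 at col 2 lands with bottom-row=0; cleared 0 line(s) (total 0); column heights now [0 0 1 2 2 0], max=2
Drop 2: Z rot3 at col 1 lands with bottom-row=0; cleared 0 line(s) (total 0); column heights now [0 2 3 2 2 0], max=3
Drop 3: O rot2 at col 0 lands with bottom-row=2; cleared 0 line(s) (total 0); column heights now [4 4 3 2 2 0], max=4
Test piece J rot0 at col 3 (width 3): heights before test = [4 4 3 2 2 0]; fits = True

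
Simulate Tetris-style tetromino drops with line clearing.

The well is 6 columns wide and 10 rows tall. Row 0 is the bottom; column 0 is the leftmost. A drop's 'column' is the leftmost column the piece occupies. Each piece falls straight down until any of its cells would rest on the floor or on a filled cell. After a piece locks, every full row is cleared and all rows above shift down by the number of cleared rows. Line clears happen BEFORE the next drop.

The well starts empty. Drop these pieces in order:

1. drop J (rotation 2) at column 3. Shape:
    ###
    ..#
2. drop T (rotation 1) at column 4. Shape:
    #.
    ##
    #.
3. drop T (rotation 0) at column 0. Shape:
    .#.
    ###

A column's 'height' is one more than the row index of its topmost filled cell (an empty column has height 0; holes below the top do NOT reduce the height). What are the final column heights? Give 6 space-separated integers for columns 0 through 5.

Answer: 1 2 1 2 5 4

Derivation:
Drop 1: J rot2 at col 3 lands with bottom-row=0; cleared 0 line(s) (total 0); column heights now [0 0 0 2 2 2], max=2
Drop 2: T rot1 at col 4 lands with bottom-row=2; cleared 0 line(s) (total 0); column heights now [0 0 0 2 5 4], max=5
Drop 3: T rot0 at col 0 lands with bottom-row=0; cleared 0 line(s) (total 0); column heights now [1 2 1 2 5 4], max=5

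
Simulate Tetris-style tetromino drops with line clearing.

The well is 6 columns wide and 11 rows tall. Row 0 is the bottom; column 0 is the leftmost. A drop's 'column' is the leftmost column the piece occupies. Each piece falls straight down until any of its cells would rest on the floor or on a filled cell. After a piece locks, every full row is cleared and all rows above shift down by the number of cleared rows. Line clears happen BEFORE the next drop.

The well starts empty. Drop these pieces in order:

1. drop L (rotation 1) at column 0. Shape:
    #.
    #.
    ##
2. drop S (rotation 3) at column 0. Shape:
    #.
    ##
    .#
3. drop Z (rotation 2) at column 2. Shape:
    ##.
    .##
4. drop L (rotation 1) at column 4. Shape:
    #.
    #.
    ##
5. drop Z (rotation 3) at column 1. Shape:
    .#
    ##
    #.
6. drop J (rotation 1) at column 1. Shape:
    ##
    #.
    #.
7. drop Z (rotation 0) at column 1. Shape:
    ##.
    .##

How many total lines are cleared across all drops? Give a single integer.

Answer: 0

Derivation:
Drop 1: L rot1 at col 0 lands with bottom-row=0; cleared 0 line(s) (total 0); column heights now [3 1 0 0 0 0], max=3
Drop 2: S rot3 at col 0 lands with bottom-row=2; cleared 0 line(s) (total 0); column heights now [5 4 0 0 0 0], max=5
Drop 3: Z rot2 at col 2 lands with bottom-row=0; cleared 0 line(s) (total 0); column heights now [5 4 2 2 1 0], max=5
Drop 4: L rot1 at col 4 lands with bottom-row=1; cleared 0 line(s) (total 0); column heights now [5 4 2 2 4 2], max=5
Drop 5: Z rot3 at col 1 lands with bottom-row=4; cleared 0 line(s) (total 0); column heights now [5 6 7 2 4 2], max=7
Drop 6: J rot1 at col 1 lands with bottom-row=6; cleared 0 line(s) (total 0); column heights now [5 9 9 2 4 2], max=9
Drop 7: Z rot0 at col 1 lands with bottom-row=9; cleared 0 line(s) (total 0); column heights now [5 11 11 10 4 2], max=11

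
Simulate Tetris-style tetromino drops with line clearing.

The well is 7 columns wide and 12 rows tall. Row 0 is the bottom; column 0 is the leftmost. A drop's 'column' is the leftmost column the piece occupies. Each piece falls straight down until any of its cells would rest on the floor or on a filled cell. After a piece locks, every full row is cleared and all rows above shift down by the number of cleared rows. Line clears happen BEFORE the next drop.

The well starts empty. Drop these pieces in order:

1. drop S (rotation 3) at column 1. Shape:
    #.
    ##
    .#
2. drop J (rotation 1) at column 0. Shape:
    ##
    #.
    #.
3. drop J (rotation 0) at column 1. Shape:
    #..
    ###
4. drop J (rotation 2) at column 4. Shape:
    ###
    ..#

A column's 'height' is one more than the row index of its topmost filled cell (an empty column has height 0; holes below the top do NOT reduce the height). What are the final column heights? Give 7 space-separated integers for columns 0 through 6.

Answer: 4 6 5 5 2 2 2

Derivation:
Drop 1: S rot3 at col 1 lands with bottom-row=0; cleared 0 line(s) (total 0); column heights now [0 3 2 0 0 0 0], max=3
Drop 2: J rot1 at col 0 lands with bottom-row=1; cleared 0 line(s) (total 0); column heights now [4 4 2 0 0 0 0], max=4
Drop 3: J rot0 at col 1 lands with bottom-row=4; cleared 0 line(s) (total 0); column heights now [4 6 5 5 0 0 0], max=6
Drop 4: J rot2 at col 4 lands with bottom-row=0; cleared 0 line(s) (total 0); column heights now [4 6 5 5 2 2 2], max=6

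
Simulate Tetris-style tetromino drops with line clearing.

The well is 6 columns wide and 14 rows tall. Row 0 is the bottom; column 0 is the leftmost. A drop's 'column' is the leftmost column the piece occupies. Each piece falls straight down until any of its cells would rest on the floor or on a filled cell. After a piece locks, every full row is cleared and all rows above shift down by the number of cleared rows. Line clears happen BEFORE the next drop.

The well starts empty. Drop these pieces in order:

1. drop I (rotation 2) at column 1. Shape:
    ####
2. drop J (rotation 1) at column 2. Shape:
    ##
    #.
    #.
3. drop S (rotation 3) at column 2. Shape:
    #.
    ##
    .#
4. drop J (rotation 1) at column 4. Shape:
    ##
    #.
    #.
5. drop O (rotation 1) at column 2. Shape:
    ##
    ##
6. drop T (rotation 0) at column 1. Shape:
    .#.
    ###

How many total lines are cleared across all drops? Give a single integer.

Answer: 0

Derivation:
Drop 1: I rot2 at col 1 lands with bottom-row=0; cleared 0 line(s) (total 0); column heights now [0 1 1 1 1 0], max=1
Drop 2: J rot1 at col 2 lands with bottom-row=1; cleared 0 line(s) (total 0); column heights now [0 1 4 4 1 0], max=4
Drop 3: S rot3 at col 2 lands with bottom-row=4; cleared 0 line(s) (total 0); column heights now [0 1 7 6 1 0], max=7
Drop 4: J rot1 at col 4 lands with bottom-row=1; cleared 0 line(s) (total 0); column heights now [0 1 7 6 4 4], max=7
Drop 5: O rot1 at col 2 lands with bottom-row=7; cleared 0 line(s) (total 0); column heights now [0 1 9 9 4 4], max=9
Drop 6: T rot0 at col 1 lands with bottom-row=9; cleared 0 line(s) (total 0); column heights now [0 10 11 10 4 4], max=11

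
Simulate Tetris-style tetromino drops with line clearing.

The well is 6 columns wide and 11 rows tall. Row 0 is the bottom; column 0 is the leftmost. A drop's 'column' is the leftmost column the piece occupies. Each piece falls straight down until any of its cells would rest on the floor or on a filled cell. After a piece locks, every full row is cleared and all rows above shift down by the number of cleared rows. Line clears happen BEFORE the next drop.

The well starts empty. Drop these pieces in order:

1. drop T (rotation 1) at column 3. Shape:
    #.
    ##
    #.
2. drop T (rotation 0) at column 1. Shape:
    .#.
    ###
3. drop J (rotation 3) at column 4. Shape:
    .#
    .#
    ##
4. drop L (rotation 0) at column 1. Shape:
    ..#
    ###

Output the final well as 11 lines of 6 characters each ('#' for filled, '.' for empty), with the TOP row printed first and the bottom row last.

Drop 1: T rot1 at col 3 lands with bottom-row=0; cleared 0 line(s) (total 0); column heights now [0 0 0 3 2 0], max=3
Drop 2: T rot0 at col 1 lands with bottom-row=3; cleared 0 line(s) (total 0); column heights now [0 4 5 4 2 0], max=5
Drop 3: J rot3 at col 4 lands with bottom-row=2; cleared 0 line(s) (total 0); column heights now [0 4 5 4 3 5], max=5
Drop 4: L rot0 at col 1 lands with bottom-row=5; cleared 0 line(s) (total 0); column heights now [0 6 6 7 3 5], max=7

Answer: ......
......
......
......
...#..
.###..
..#..#
.###.#
...###
...##.
...#..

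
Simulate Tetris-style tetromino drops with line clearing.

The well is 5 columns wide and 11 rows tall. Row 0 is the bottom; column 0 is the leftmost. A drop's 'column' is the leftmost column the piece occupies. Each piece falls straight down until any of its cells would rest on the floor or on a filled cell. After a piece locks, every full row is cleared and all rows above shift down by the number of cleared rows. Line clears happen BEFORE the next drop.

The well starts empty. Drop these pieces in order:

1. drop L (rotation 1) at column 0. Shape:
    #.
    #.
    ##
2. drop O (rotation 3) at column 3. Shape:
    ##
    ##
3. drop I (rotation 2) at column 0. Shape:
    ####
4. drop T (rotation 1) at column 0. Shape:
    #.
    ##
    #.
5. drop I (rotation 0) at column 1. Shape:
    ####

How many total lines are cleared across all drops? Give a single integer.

Drop 1: L rot1 at col 0 lands with bottom-row=0; cleared 0 line(s) (total 0); column heights now [3 1 0 0 0], max=3
Drop 2: O rot3 at col 3 lands with bottom-row=0; cleared 0 line(s) (total 0); column heights now [3 1 0 2 2], max=3
Drop 3: I rot2 at col 0 lands with bottom-row=3; cleared 0 line(s) (total 0); column heights now [4 4 4 4 2], max=4
Drop 4: T rot1 at col 0 lands with bottom-row=4; cleared 0 line(s) (total 0); column heights now [7 6 4 4 2], max=7
Drop 5: I rot0 at col 1 lands with bottom-row=6; cleared 1 line(s) (total 1); column heights now [6 6 4 4 2], max=6

Answer: 1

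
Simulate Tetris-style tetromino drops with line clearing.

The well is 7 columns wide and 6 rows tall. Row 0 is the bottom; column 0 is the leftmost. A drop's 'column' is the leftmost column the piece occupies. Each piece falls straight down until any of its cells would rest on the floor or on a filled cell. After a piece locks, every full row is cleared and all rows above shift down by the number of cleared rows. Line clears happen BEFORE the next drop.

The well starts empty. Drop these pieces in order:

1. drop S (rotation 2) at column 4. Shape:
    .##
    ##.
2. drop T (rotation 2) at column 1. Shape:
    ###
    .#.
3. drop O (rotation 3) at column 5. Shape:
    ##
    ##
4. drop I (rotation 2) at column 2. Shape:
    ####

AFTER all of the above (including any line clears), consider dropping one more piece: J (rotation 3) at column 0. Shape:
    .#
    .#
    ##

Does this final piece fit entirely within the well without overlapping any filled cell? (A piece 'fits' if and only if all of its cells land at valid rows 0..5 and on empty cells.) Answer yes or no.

Answer: yes

Derivation:
Drop 1: S rot2 at col 4 lands with bottom-row=0; cleared 0 line(s) (total 0); column heights now [0 0 0 0 1 2 2], max=2
Drop 2: T rot2 at col 1 lands with bottom-row=0; cleared 0 line(s) (total 0); column heights now [0 2 2 2 1 2 2], max=2
Drop 3: O rot3 at col 5 lands with bottom-row=2; cleared 0 line(s) (total 0); column heights now [0 2 2 2 1 4 4], max=4
Drop 4: I rot2 at col 2 lands with bottom-row=4; cleared 0 line(s) (total 0); column heights now [0 2 5 5 5 5 4], max=5
Test piece J rot3 at col 0 (width 2): heights before test = [0 2 5 5 5 5 4]; fits = True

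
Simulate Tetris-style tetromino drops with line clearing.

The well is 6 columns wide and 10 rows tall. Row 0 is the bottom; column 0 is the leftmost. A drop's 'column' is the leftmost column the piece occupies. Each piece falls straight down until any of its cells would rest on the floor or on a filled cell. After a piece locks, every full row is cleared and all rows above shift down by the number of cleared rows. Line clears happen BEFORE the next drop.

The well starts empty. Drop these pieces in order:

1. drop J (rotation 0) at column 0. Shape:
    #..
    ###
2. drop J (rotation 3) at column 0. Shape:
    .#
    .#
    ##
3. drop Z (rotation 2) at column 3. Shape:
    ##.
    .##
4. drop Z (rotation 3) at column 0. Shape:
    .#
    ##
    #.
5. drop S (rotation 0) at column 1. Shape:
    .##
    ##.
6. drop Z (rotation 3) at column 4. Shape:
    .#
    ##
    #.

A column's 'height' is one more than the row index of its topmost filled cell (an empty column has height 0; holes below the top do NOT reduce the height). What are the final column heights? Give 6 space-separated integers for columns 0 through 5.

Answer: 6 8 9 9 4 5

Derivation:
Drop 1: J rot0 at col 0 lands with bottom-row=0; cleared 0 line(s) (total 0); column heights now [2 1 1 0 0 0], max=2
Drop 2: J rot3 at col 0 lands with bottom-row=2; cleared 0 line(s) (total 0); column heights now [3 5 1 0 0 0], max=5
Drop 3: Z rot2 at col 3 lands with bottom-row=0; cleared 0 line(s) (total 0); column heights now [3 5 1 2 2 1], max=5
Drop 4: Z rot3 at col 0 lands with bottom-row=4; cleared 0 line(s) (total 0); column heights now [6 7 1 2 2 1], max=7
Drop 5: S rot0 at col 1 lands with bottom-row=7; cleared 0 line(s) (total 0); column heights now [6 8 9 9 2 1], max=9
Drop 6: Z rot3 at col 4 lands with bottom-row=2; cleared 0 line(s) (total 0); column heights now [6 8 9 9 4 5], max=9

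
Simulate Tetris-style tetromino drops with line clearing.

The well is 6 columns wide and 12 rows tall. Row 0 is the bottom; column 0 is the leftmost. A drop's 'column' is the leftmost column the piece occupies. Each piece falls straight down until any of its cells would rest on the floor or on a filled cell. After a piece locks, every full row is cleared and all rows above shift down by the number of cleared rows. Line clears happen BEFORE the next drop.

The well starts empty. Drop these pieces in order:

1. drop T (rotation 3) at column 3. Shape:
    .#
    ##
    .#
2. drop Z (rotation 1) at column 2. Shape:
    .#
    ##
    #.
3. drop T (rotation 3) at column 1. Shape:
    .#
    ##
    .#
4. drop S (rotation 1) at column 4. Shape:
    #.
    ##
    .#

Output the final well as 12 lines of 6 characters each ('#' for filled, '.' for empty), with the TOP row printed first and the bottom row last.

Drop 1: T rot3 at col 3 lands with bottom-row=0; cleared 0 line(s) (total 0); column heights now [0 0 0 2 3 0], max=3
Drop 2: Z rot1 at col 2 lands with bottom-row=1; cleared 0 line(s) (total 0); column heights now [0 0 3 4 3 0], max=4
Drop 3: T rot3 at col 1 lands with bottom-row=3; cleared 0 line(s) (total 0); column heights now [0 5 6 4 3 0], max=6
Drop 4: S rot1 at col 4 lands with bottom-row=2; cleared 0 line(s) (total 0); column heights now [0 5 6 4 5 4], max=6

Answer: ......
......
......
......
......
......
..#...
.##.#.
..####
..####
..###.
....#.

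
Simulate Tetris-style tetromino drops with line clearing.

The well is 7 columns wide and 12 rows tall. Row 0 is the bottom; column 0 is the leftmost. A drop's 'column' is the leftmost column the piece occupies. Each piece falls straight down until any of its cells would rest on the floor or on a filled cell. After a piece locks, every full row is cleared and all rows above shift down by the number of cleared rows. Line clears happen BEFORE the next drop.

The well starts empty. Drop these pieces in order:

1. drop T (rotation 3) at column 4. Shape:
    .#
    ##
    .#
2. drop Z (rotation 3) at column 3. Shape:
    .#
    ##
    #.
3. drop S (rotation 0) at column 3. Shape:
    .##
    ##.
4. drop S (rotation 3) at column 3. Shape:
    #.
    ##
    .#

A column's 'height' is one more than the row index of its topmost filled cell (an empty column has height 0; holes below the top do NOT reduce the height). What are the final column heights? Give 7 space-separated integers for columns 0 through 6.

Answer: 0 0 0 9 8 6 0

Derivation:
Drop 1: T rot3 at col 4 lands with bottom-row=0; cleared 0 line(s) (total 0); column heights now [0 0 0 0 2 3 0], max=3
Drop 2: Z rot3 at col 3 lands with bottom-row=1; cleared 0 line(s) (total 0); column heights now [0 0 0 3 4 3 0], max=4
Drop 3: S rot0 at col 3 lands with bottom-row=4; cleared 0 line(s) (total 0); column heights now [0 0 0 5 6 6 0], max=6
Drop 4: S rot3 at col 3 lands with bottom-row=6; cleared 0 line(s) (total 0); column heights now [0 0 0 9 8 6 0], max=9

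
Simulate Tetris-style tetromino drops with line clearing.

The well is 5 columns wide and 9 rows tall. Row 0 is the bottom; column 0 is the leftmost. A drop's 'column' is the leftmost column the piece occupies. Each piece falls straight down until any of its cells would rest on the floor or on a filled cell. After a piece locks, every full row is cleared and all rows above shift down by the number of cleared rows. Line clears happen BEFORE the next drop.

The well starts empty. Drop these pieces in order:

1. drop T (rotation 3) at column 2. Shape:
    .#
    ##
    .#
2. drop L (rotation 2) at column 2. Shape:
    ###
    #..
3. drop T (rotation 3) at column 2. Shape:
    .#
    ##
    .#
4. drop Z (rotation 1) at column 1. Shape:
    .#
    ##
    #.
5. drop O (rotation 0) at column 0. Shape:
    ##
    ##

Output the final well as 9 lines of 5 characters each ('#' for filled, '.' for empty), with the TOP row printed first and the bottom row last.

Answer: ##...
###..
.###.
.###.
...#.
..###
..##.
..##.
...#.

Derivation:
Drop 1: T rot3 at col 2 lands with bottom-row=0; cleared 0 line(s) (total 0); column heights now [0 0 2 3 0], max=3
Drop 2: L rot2 at col 2 lands with bottom-row=2; cleared 0 line(s) (total 0); column heights now [0 0 4 4 4], max=4
Drop 3: T rot3 at col 2 lands with bottom-row=4; cleared 0 line(s) (total 0); column heights now [0 0 6 7 4], max=7
Drop 4: Z rot1 at col 1 lands with bottom-row=5; cleared 0 line(s) (total 0); column heights now [0 7 8 7 4], max=8
Drop 5: O rot0 at col 0 lands with bottom-row=7; cleared 0 line(s) (total 0); column heights now [9 9 8 7 4], max=9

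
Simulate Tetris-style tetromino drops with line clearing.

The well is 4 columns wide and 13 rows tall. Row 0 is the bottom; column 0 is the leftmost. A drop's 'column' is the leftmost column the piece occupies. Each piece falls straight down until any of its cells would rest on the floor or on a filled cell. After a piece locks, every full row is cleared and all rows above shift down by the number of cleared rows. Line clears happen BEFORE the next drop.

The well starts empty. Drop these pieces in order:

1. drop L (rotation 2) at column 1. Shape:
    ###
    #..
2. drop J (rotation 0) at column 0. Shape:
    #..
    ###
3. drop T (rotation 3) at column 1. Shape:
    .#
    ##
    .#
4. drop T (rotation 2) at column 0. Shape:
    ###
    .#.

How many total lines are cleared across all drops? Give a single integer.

Answer: 0

Derivation:
Drop 1: L rot2 at col 1 lands with bottom-row=0; cleared 0 line(s) (total 0); column heights now [0 2 2 2], max=2
Drop 2: J rot0 at col 0 lands with bottom-row=2; cleared 0 line(s) (total 0); column heights now [4 3 3 2], max=4
Drop 3: T rot3 at col 1 lands with bottom-row=3; cleared 0 line(s) (total 0); column heights now [4 5 6 2], max=6
Drop 4: T rot2 at col 0 lands with bottom-row=5; cleared 0 line(s) (total 0); column heights now [7 7 7 2], max=7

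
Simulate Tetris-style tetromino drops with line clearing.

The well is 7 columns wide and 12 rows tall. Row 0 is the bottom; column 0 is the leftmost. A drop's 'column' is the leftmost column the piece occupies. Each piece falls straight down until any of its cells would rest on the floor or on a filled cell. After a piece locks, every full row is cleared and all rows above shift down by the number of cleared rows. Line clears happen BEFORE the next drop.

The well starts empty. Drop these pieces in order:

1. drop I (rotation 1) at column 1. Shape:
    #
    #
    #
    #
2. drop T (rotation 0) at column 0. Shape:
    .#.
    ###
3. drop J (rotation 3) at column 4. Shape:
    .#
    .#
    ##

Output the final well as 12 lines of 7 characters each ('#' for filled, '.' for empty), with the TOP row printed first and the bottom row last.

Drop 1: I rot1 at col 1 lands with bottom-row=0; cleared 0 line(s) (total 0); column heights now [0 4 0 0 0 0 0], max=4
Drop 2: T rot0 at col 0 lands with bottom-row=4; cleared 0 line(s) (total 0); column heights now [5 6 5 0 0 0 0], max=6
Drop 3: J rot3 at col 4 lands with bottom-row=0; cleared 0 line(s) (total 0); column heights now [5 6 5 0 1 3 0], max=6

Answer: .......
.......
.......
.......
.......
.......
.#.....
###....
.#.....
.#...#.
.#...#.
.#..##.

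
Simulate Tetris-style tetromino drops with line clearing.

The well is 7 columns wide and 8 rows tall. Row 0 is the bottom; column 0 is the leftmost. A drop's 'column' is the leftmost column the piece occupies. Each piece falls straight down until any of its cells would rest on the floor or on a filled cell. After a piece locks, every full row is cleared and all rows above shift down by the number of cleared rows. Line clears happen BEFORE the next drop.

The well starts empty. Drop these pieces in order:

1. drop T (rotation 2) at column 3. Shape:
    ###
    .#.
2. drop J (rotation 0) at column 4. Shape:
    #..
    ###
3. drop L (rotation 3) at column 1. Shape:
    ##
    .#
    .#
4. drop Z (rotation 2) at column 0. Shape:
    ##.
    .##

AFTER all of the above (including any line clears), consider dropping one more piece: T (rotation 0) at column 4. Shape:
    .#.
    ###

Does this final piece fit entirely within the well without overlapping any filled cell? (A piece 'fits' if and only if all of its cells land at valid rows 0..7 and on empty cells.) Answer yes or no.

Answer: yes

Derivation:
Drop 1: T rot2 at col 3 lands with bottom-row=0; cleared 0 line(s) (total 0); column heights now [0 0 0 2 2 2 0], max=2
Drop 2: J rot0 at col 4 lands with bottom-row=2; cleared 0 line(s) (total 0); column heights now [0 0 0 2 4 3 3], max=4
Drop 3: L rot3 at col 1 lands with bottom-row=0; cleared 0 line(s) (total 0); column heights now [0 3 3 2 4 3 3], max=4
Drop 4: Z rot2 at col 0 lands with bottom-row=3; cleared 0 line(s) (total 0); column heights now [5 5 4 2 4 3 3], max=5
Test piece T rot0 at col 4 (width 3): heights before test = [5 5 4 2 4 3 3]; fits = True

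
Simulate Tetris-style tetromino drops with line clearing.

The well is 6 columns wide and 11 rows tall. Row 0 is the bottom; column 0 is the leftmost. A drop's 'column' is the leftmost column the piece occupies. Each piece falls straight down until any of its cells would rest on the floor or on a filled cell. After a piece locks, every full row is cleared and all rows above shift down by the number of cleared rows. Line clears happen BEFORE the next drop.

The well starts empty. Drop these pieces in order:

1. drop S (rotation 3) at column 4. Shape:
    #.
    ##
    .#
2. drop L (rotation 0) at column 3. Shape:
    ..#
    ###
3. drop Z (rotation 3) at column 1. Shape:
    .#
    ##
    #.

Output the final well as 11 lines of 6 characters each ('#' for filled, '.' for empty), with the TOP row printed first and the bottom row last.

Drop 1: S rot3 at col 4 lands with bottom-row=0; cleared 0 line(s) (total 0); column heights now [0 0 0 0 3 2], max=3
Drop 2: L rot0 at col 3 lands with bottom-row=3; cleared 0 line(s) (total 0); column heights now [0 0 0 4 4 5], max=5
Drop 3: Z rot3 at col 1 lands with bottom-row=0; cleared 0 line(s) (total 0); column heights now [0 2 3 4 4 5], max=5

Answer: ......
......
......
......
......
......
.....#
...###
..#.#.
.##.##
.#...#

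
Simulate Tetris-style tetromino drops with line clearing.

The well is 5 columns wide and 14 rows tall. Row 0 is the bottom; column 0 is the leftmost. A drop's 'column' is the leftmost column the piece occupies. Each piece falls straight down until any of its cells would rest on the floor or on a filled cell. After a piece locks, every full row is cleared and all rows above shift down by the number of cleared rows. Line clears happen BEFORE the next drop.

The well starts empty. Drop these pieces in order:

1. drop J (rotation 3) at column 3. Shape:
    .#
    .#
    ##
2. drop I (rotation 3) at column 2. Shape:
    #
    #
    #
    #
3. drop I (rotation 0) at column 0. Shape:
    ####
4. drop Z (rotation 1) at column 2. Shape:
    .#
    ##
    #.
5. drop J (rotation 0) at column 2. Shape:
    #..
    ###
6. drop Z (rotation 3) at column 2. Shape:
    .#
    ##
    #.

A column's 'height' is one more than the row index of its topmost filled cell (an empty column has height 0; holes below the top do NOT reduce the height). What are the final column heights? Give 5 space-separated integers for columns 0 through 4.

Answer: 5 5 12 13 9

Derivation:
Drop 1: J rot3 at col 3 lands with bottom-row=0; cleared 0 line(s) (total 0); column heights now [0 0 0 1 3], max=3
Drop 2: I rot3 at col 2 lands with bottom-row=0; cleared 0 line(s) (total 0); column heights now [0 0 4 1 3], max=4
Drop 3: I rot0 at col 0 lands with bottom-row=4; cleared 0 line(s) (total 0); column heights now [5 5 5 5 3], max=5
Drop 4: Z rot1 at col 2 lands with bottom-row=5; cleared 0 line(s) (total 0); column heights now [5 5 7 8 3], max=8
Drop 5: J rot0 at col 2 lands with bottom-row=8; cleared 0 line(s) (total 0); column heights now [5 5 10 9 9], max=10
Drop 6: Z rot3 at col 2 lands with bottom-row=10; cleared 0 line(s) (total 0); column heights now [5 5 12 13 9], max=13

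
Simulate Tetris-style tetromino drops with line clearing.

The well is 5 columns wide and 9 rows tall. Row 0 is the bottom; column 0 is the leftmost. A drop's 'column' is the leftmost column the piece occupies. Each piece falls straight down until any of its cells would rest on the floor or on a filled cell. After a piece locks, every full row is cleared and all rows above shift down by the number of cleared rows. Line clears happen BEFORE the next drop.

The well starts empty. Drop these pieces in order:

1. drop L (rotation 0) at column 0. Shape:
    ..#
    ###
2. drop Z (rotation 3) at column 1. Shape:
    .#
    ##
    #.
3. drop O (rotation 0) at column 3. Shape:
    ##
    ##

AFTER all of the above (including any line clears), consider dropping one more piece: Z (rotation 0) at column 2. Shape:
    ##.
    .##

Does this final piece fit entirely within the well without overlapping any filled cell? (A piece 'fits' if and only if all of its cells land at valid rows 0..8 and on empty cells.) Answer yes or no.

Drop 1: L rot0 at col 0 lands with bottom-row=0; cleared 0 line(s) (total 0); column heights now [1 1 2 0 0], max=2
Drop 2: Z rot3 at col 1 lands with bottom-row=1; cleared 0 line(s) (total 0); column heights now [1 3 4 0 0], max=4
Drop 3: O rot0 at col 3 lands with bottom-row=0; cleared 1 line(s) (total 1); column heights now [0 2 3 1 1], max=3
Test piece Z rot0 at col 2 (width 3): heights before test = [0 2 3 1 1]; fits = True

Answer: yes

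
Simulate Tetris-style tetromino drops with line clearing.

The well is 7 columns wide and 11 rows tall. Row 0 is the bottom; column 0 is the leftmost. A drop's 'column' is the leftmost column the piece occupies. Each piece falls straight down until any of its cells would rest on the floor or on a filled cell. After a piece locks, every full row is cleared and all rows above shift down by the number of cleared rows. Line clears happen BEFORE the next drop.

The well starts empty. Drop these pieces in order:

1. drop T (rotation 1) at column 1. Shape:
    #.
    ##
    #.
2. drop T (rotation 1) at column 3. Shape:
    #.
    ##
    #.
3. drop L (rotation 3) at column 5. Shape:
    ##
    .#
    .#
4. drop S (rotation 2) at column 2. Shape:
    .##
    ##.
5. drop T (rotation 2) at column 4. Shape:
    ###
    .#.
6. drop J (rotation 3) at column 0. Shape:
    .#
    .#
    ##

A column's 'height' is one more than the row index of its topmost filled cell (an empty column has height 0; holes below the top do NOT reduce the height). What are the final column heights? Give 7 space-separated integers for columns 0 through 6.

Answer: 4 6 4 5 6 6 6

Derivation:
Drop 1: T rot1 at col 1 lands with bottom-row=0; cleared 0 line(s) (total 0); column heights now [0 3 2 0 0 0 0], max=3
Drop 2: T rot1 at col 3 lands with bottom-row=0; cleared 0 line(s) (total 0); column heights now [0 3 2 3 2 0 0], max=3
Drop 3: L rot3 at col 5 lands with bottom-row=0; cleared 0 line(s) (total 0); column heights now [0 3 2 3 2 3 3], max=3
Drop 4: S rot2 at col 2 lands with bottom-row=3; cleared 0 line(s) (total 0); column heights now [0 3 4 5 5 3 3], max=5
Drop 5: T rot2 at col 4 lands with bottom-row=4; cleared 0 line(s) (total 0); column heights now [0 3 4 5 6 6 6], max=6
Drop 6: J rot3 at col 0 lands with bottom-row=3; cleared 0 line(s) (total 0); column heights now [4 6 4 5 6 6 6], max=6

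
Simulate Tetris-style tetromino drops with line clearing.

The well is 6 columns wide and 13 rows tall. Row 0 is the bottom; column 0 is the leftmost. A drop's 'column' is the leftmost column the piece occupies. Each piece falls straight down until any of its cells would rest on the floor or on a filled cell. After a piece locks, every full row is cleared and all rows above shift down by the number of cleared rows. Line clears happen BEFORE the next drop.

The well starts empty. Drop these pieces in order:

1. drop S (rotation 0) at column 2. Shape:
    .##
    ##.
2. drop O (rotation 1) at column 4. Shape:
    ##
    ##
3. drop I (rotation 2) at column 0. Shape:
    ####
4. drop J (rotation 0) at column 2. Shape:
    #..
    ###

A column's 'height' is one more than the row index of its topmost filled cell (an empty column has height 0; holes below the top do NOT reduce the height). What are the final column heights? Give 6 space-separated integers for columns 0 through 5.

Answer: 0 0 5 4 4 3

Derivation:
Drop 1: S rot0 at col 2 lands with bottom-row=0; cleared 0 line(s) (total 0); column heights now [0 0 1 2 2 0], max=2
Drop 2: O rot1 at col 4 lands with bottom-row=2; cleared 0 line(s) (total 0); column heights now [0 0 1 2 4 4], max=4
Drop 3: I rot2 at col 0 lands with bottom-row=2; cleared 1 line(s) (total 1); column heights now [0 0 1 2 3 3], max=3
Drop 4: J rot0 at col 2 lands with bottom-row=3; cleared 0 line(s) (total 1); column heights now [0 0 5 4 4 3], max=5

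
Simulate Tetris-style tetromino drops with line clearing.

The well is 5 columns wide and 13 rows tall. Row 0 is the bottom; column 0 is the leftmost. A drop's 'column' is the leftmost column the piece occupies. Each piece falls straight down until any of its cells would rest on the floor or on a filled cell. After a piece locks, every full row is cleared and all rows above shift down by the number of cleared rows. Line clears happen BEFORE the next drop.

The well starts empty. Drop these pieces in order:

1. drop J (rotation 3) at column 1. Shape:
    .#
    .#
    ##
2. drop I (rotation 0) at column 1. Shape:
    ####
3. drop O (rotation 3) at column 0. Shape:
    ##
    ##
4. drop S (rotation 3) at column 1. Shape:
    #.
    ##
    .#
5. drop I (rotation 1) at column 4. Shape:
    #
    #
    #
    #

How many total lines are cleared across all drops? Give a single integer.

Answer: 0

Derivation:
Drop 1: J rot3 at col 1 lands with bottom-row=0; cleared 0 line(s) (total 0); column heights now [0 1 3 0 0], max=3
Drop 2: I rot0 at col 1 lands with bottom-row=3; cleared 0 line(s) (total 0); column heights now [0 4 4 4 4], max=4
Drop 3: O rot3 at col 0 lands with bottom-row=4; cleared 0 line(s) (total 0); column heights now [6 6 4 4 4], max=6
Drop 4: S rot3 at col 1 lands with bottom-row=5; cleared 0 line(s) (total 0); column heights now [6 8 7 4 4], max=8
Drop 5: I rot1 at col 4 lands with bottom-row=4; cleared 0 line(s) (total 0); column heights now [6 8 7 4 8], max=8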